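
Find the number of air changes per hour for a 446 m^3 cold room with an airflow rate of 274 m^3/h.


ACH = flow / volume
ACH = 274 / 446
ACH = 0.614

0.614


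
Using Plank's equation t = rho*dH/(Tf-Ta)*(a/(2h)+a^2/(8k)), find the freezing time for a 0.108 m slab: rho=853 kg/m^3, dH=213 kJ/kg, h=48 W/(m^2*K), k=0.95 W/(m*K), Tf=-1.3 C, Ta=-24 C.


dT = -1.3 - (-24) = 22.7 K
term1 = a/(2h) = 0.108/(2*48) = 0.001125
term2 = a^2/(8k) = 0.108^2/(8*0.95) = 0.001534736842
t = rho*dH*1000/dT * (term1 + term2)
t = 853*213*1000/22.7 * (0.001125 + 0.001534736842)
t = 21288 s

21288


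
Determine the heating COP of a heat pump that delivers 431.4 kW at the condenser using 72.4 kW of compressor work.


COP_hp = Q_cond / W
COP_hp = 431.4 / 72.4
COP_hp = 5.959

5.959


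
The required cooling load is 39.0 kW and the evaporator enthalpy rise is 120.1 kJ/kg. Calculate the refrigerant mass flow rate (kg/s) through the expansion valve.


m_dot = Q / dh
m_dot = 39.0 / 120.1
m_dot = 0.3247 kg/s

0.3247


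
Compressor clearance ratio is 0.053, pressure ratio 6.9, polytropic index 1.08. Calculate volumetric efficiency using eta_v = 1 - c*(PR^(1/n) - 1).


PR^(1/n) = 6.9^(1/1.08) = 5.9801506
eta_v = 1 - 0.053 * (5.9801506 - 1)
eta_v = 0.7361

0.7361


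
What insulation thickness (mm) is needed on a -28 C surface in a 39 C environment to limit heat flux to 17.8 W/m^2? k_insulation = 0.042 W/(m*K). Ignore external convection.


dT = 39 - (-28) = 67 K
thickness = k * dT / q_max * 1000
thickness = 0.042 * 67 / 17.8 * 1000
thickness = 158.1 mm

158.1


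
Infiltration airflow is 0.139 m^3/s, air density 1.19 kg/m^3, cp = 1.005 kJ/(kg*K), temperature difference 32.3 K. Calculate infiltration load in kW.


Q = V_dot * rho * cp * dT
Q = 0.139 * 1.19 * 1.005 * 32.3
Q = 5.369 kW

5.369


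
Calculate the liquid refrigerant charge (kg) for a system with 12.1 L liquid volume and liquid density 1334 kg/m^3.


Charge = V * rho / 1000
Charge = 12.1 * 1334 / 1000
Charge = 16.14 kg

16.14


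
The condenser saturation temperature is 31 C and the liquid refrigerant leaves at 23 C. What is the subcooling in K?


Subcooling = T_cond - T_liquid
Subcooling = 31 - 23
Subcooling = 8 K

8


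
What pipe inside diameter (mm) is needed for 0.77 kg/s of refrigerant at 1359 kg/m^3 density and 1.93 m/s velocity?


A = m_dot / (rho * v) = 0.77 / (1359 * 1.93) = 0.0002935715457 m^2
d = sqrt(4*A/pi) * 1000
d = 19.3 mm

19.3


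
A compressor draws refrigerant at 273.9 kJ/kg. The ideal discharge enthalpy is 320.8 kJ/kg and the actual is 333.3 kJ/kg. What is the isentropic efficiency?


dh_ideal = 320.8 - 273.9 = 46.9 kJ/kg
dh_actual = 333.3 - 273.9 = 59.4 kJ/kg
eta_s = dh_ideal / dh_actual = 46.9 / 59.4
eta_s = 0.7896

0.7896


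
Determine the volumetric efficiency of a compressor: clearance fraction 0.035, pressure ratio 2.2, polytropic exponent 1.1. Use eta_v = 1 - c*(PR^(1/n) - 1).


PR^(1/n) = 2.2^(1/1.1) = 2.04782738
eta_v = 1 - 0.035 * (2.04782738 - 1)
eta_v = 0.9633

0.9633


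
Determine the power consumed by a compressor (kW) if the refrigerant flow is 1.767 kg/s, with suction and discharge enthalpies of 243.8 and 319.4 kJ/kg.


dh = 319.4 - 243.8 = 75.6 kJ/kg
W = m_dot * dh = 1.767 * 75.6 = 133.59 kW

133.59


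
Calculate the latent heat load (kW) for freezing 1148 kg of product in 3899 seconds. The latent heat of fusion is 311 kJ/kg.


Q_lat = m * h_fg / t
Q_lat = 1148 * 311 / 3899
Q_lat = 91.57 kW

91.57


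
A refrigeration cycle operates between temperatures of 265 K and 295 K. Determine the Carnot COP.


dT = 295 - 265 = 30 K
COP_carnot = T_cold / dT = 265 / 30
COP_carnot = 8.833

8.833


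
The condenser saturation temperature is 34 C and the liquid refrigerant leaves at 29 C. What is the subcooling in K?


Subcooling = T_cond - T_liquid
Subcooling = 34 - 29
Subcooling = 5 K

5


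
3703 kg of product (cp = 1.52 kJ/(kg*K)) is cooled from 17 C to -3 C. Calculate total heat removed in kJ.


dT = 17 - (-3) = 20 K
Q = m * cp * dT = 3703 * 1.52 * 20
Q = 112571 kJ

112571


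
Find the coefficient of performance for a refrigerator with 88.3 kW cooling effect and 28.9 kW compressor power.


COP = Q_evap / W
COP = 88.3 / 28.9
COP = 3.055

3.055


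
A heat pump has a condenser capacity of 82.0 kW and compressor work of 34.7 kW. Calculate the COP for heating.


COP_hp = Q_cond / W
COP_hp = 82.0 / 34.7
COP_hp = 2.363

2.363


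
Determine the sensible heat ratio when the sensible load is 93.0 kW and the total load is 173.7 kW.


SHR = Q_sensible / Q_total
SHR = 93.0 / 173.7
SHR = 0.535

0.535


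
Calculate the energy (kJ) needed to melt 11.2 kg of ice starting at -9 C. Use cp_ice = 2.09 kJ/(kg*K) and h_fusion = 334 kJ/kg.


Sensible heat = cp * dT = 2.09 * 9 = 18.81 kJ/kg
Total per kg = 18.81 + 334 = 352.81 kJ/kg
Q = m * total = 11.2 * 352.81
Q = 3951.5 kJ

3951.5


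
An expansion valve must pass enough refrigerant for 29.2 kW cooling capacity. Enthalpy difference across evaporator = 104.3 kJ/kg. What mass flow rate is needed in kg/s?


m_dot = Q / dh
m_dot = 29.2 / 104.3
m_dot = 0.28 kg/s

0.28


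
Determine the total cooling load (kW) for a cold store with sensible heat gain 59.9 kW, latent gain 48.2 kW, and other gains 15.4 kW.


Q_total = Q_s + Q_l + Q_misc
Q_total = 59.9 + 48.2 + 15.4
Q_total = 123.5 kW

123.5


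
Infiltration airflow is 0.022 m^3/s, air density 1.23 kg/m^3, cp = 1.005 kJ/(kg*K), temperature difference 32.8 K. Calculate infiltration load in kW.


Q = V_dot * rho * cp * dT
Q = 0.022 * 1.23 * 1.005 * 32.8
Q = 0.892 kW

0.892


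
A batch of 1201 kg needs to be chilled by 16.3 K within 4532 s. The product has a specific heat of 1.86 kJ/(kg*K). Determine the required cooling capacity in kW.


Q = m * cp * dT / t
Q = 1201 * 1.86 * 16.3 / 4532
Q = 8.034 kW

8.034


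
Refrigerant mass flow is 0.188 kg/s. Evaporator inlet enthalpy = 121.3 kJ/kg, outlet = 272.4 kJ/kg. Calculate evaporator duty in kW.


dh = 272.4 - 121.3 = 151.1 kJ/kg
Q_evap = m_dot * dh = 0.188 * 151.1
Q_evap = 28.41 kW

28.41


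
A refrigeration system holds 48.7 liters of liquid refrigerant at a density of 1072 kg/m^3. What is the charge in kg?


Charge = V * rho / 1000
Charge = 48.7 * 1072 / 1000
Charge = 52.21 kg

52.21


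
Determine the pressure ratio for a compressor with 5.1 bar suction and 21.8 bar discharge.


PR = P_high / P_low
PR = 21.8 / 5.1
PR = 4.275

4.275


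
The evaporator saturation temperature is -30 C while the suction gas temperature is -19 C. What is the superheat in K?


Superheat = T_suction - T_evap
Superheat = -19 - (-30)
Superheat = 11 K

11


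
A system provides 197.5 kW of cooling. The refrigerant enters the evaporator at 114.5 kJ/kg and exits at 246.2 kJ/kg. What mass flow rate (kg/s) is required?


dh = 246.2 - 114.5 = 131.7 kJ/kg
m_dot = Q / dh = 197.5 / 131.7 = 1.4996 kg/s

1.4996


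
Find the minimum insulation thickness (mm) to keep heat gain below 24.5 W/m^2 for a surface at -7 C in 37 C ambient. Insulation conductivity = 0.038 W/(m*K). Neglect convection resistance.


dT = 37 - (-7) = 44 K
thickness = k * dT / q_max * 1000
thickness = 0.038 * 44 / 24.5 * 1000
thickness = 68.2 mm

68.2


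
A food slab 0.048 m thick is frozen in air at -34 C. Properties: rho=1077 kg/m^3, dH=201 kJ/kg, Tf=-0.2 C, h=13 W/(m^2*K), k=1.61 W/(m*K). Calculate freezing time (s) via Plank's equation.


dT = -0.2 - (-34) = 33.8 K
term1 = a/(2h) = 0.048/(2*13) = 0.001846153846
term2 = a^2/(8k) = 0.048^2/(8*1.61) = 0.0001788819876
t = rho*dH*1000/dT * (term1 + term2)
t = 1077*201*1000/33.8 * (0.001846153846 + 0.0001788819876)
t = 12970 s

12970


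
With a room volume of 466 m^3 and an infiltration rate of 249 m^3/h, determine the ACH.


ACH = flow / volume
ACH = 249 / 466
ACH = 0.534

0.534


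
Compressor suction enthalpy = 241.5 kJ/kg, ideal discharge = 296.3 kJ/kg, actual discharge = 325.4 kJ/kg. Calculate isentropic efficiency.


dh_ideal = 296.3 - 241.5 = 54.8 kJ/kg
dh_actual = 325.4 - 241.5 = 83.9 kJ/kg
eta_s = dh_ideal / dh_actual = 54.8 / 83.9
eta_s = 0.6532

0.6532


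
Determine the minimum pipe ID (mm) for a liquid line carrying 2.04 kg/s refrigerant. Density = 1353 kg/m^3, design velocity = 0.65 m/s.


A = m_dot / (rho * v) = 2.04 / (1353 * 0.65) = 0.002319631588 m^2
d = sqrt(4*A/pi) * 1000
d = 54.3 mm

54.3


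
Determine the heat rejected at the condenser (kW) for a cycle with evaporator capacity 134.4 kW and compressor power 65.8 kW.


Q_cond = Q_evap + W
Q_cond = 134.4 + 65.8
Q_cond = 200.2 kW

200.2


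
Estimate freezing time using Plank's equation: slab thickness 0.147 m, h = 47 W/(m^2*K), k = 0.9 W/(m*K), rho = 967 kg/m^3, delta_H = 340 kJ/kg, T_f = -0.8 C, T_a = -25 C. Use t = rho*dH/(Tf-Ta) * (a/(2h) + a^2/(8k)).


dT = -0.8 - (-25) = 24.2 K
term1 = a/(2h) = 0.147/(2*47) = 0.001563829787
term2 = a^2/(8k) = 0.147^2/(8*0.9) = 0.00300125
t = rho*dH*1000/dT * (term1 + term2)
t = 967*340*1000/24.2 * (0.001563829787 + 0.00300125)
t = 62021 s

62021


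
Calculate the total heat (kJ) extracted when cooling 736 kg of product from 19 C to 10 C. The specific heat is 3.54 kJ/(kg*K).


dT = 19 - (10) = 9 K
Q = m * cp * dT = 736 * 3.54 * 9
Q = 23449 kJ

23449


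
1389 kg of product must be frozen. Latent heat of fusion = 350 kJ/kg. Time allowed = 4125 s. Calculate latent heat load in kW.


Q_lat = m * h_fg / t
Q_lat = 1389 * 350 / 4125
Q_lat = 117.85 kW

117.85


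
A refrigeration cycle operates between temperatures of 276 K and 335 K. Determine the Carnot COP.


dT = 335 - 276 = 59 K
COP_carnot = T_cold / dT = 276 / 59
COP_carnot = 4.678

4.678


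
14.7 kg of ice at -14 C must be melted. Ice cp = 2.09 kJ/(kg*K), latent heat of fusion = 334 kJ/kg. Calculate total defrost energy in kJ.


Sensible heat = cp * dT = 2.09 * 14 = 29.26 kJ/kg
Total per kg = 29.26 + 334 = 363.26 kJ/kg
Q = m * total = 14.7 * 363.26
Q = 5339.9 kJ

5339.9


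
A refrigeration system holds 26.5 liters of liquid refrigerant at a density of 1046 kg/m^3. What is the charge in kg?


Charge = V * rho / 1000
Charge = 26.5 * 1046 / 1000
Charge = 27.72 kg

27.72


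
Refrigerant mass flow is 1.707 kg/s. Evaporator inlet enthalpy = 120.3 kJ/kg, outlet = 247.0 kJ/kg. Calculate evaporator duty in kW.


dh = 247.0 - 120.3 = 126.7 kJ/kg
Q_evap = m_dot * dh = 1.707 * 126.7
Q_evap = 216.28 kW

216.28


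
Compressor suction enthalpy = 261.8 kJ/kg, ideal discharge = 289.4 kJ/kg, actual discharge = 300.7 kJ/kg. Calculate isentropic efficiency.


dh_ideal = 289.4 - 261.8 = 27.6 kJ/kg
dh_actual = 300.7 - 261.8 = 38.9 kJ/kg
eta_s = dh_ideal / dh_actual = 27.6 / 38.9
eta_s = 0.7095

0.7095


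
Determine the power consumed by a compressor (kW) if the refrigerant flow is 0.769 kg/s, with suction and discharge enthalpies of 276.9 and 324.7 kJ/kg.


dh = 324.7 - 276.9 = 47.8 kJ/kg
W = m_dot * dh = 0.769 * 47.8 = 36.76 kW

36.76


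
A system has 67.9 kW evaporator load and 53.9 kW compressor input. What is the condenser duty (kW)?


Q_cond = Q_evap + W
Q_cond = 67.9 + 53.9
Q_cond = 121.8 kW

121.8


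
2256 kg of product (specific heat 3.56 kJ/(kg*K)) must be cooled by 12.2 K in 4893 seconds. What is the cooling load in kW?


Q = m * cp * dT / t
Q = 2256 * 3.56 * 12.2 / 4893
Q = 20.025 kW

20.025


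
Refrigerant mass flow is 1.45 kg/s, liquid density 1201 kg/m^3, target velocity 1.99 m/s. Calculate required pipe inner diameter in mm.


A = m_dot / (rho * v) = 1.45 / (1201 * 1.99) = 0.0006066970992 m^2
d = sqrt(4*A/pi) * 1000
d = 27.8 mm

27.8


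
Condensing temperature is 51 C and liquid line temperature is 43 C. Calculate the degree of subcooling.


Subcooling = T_cond - T_liquid
Subcooling = 51 - 43
Subcooling = 8 K

8


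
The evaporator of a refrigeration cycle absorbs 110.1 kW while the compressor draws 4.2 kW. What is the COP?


COP = Q_evap / W
COP = 110.1 / 4.2
COP = 26.214

26.214


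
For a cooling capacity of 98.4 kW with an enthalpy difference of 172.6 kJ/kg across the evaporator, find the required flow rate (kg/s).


m_dot = Q / dh
m_dot = 98.4 / 172.6
m_dot = 0.5701 kg/s

0.5701


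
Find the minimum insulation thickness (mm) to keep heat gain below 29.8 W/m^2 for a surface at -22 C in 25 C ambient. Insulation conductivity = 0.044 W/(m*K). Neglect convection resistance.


dT = 25 - (-22) = 47 K
thickness = k * dT / q_max * 1000
thickness = 0.044 * 47 / 29.8 * 1000
thickness = 69.4 mm

69.4


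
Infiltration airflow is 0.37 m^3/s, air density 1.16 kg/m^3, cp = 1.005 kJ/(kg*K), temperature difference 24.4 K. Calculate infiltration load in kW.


Q = V_dot * rho * cp * dT
Q = 0.37 * 1.16 * 1.005 * 24.4
Q = 10.525 kW

10.525


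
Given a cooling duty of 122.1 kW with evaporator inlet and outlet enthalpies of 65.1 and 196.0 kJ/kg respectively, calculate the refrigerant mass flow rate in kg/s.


dh = 196.0 - 65.1 = 130.9 kJ/kg
m_dot = Q / dh = 122.1 / 130.9 = 0.9328 kg/s

0.9328


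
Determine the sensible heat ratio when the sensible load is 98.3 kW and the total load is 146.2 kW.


SHR = Q_sensible / Q_total
SHR = 98.3 / 146.2
SHR = 0.672

0.672


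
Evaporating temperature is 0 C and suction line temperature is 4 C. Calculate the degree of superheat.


Superheat = T_suction - T_evap
Superheat = 4 - (0)
Superheat = 4 K

4


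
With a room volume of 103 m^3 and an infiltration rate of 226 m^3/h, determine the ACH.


ACH = flow / volume
ACH = 226 / 103
ACH = 2.194

2.194


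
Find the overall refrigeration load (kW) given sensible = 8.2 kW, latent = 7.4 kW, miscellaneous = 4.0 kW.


Q_total = Q_s + Q_l + Q_misc
Q_total = 8.2 + 7.4 + 4.0
Q_total = 19.6 kW

19.6


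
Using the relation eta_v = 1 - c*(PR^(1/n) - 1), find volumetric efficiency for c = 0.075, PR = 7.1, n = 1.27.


PR^(1/n) = 7.1^(1/1.27) = 4.68039131
eta_v = 1 - 0.075 * (4.68039131 - 1)
eta_v = 0.724

0.724


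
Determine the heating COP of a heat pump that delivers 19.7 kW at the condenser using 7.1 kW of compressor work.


COP_hp = Q_cond / W
COP_hp = 19.7 / 7.1
COP_hp = 2.775

2.775


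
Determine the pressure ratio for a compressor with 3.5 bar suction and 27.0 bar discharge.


PR = P_high / P_low
PR = 27.0 / 3.5
PR = 7.714

7.714


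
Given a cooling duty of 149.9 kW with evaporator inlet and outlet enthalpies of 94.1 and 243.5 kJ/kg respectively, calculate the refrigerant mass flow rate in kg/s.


dh = 243.5 - 94.1 = 149.4 kJ/kg
m_dot = Q / dh = 149.9 / 149.4 = 1.0033 kg/s

1.0033


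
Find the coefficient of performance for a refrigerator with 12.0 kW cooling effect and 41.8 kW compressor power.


COP = Q_evap / W
COP = 12.0 / 41.8
COP = 0.287

0.287


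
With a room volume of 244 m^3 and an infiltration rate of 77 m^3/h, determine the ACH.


ACH = flow / volume
ACH = 77 / 244
ACH = 0.316

0.316


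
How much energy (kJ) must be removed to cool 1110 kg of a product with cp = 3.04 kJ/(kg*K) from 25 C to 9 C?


dT = 25 - (9) = 16 K
Q = m * cp * dT = 1110 * 3.04 * 16
Q = 53990 kJ

53990


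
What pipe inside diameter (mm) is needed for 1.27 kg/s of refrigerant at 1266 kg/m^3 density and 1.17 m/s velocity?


A = m_dot / (rho * v) = 1.27 / (1266 * 1.17) = 0.0008574013313 m^2
d = sqrt(4*A/pi) * 1000
d = 33.0 mm

33.0


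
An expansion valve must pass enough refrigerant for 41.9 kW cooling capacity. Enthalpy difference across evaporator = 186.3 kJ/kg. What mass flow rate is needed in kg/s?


m_dot = Q / dh
m_dot = 41.9 / 186.3
m_dot = 0.2249 kg/s

0.2249


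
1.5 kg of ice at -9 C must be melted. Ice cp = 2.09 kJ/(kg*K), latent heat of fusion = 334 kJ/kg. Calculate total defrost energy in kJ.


Sensible heat = cp * dT = 2.09 * 9 = 18.81 kJ/kg
Total per kg = 18.81 + 334 = 352.81 kJ/kg
Q = m * total = 1.5 * 352.81
Q = 529.2 kJ

529.2


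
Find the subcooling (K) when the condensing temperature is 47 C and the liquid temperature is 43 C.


Subcooling = T_cond - T_liquid
Subcooling = 47 - 43
Subcooling = 4 K

4


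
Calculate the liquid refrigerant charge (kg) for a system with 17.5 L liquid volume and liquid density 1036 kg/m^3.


Charge = V * rho / 1000
Charge = 17.5 * 1036 / 1000
Charge = 18.13 kg

18.13


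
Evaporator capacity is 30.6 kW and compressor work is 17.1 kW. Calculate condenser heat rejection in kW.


Q_cond = Q_evap + W
Q_cond = 30.6 + 17.1
Q_cond = 47.7 kW

47.7


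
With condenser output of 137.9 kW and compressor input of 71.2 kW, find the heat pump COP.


COP_hp = Q_cond / W
COP_hp = 137.9 / 71.2
COP_hp = 1.937

1.937


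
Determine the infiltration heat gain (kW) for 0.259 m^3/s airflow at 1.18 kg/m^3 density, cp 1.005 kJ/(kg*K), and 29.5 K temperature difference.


Q = V_dot * rho * cp * dT
Q = 0.259 * 1.18 * 1.005 * 29.5
Q = 9.061 kW

9.061


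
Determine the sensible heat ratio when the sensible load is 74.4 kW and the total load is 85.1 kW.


SHR = Q_sensible / Q_total
SHR = 74.4 / 85.1
SHR = 0.874

0.874


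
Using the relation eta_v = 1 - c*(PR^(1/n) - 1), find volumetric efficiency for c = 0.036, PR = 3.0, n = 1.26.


PR^(1/n) = 3.0^(1/1.26) = 2.39148501
eta_v = 1 - 0.036 * (2.39148501 - 1)
eta_v = 0.9499

0.9499


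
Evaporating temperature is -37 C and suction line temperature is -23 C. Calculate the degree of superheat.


Superheat = T_suction - T_evap
Superheat = -23 - (-37)
Superheat = 14 K

14


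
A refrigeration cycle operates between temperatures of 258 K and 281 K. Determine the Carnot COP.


dT = 281 - 258 = 23 K
COP_carnot = T_cold / dT = 258 / 23
COP_carnot = 11.217

11.217


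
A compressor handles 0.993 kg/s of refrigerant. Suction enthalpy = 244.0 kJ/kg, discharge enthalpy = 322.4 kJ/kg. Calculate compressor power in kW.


dh = 322.4 - 244.0 = 78.4 kJ/kg
W = m_dot * dh = 0.993 * 78.4 = 77.85 kW

77.85


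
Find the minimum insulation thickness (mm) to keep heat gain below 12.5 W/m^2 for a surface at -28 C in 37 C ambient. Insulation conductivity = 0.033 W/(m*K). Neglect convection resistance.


dT = 37 - (-28) = 65 K
thickness = k * dT / q_max * 1000
thickness = 0.033 * 65 / 12.5 * 1000
thickness = 171.6 mm

171.6


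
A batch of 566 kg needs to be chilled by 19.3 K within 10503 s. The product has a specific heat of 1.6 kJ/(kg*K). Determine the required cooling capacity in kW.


Q = m * cp * dT / t
Q = 566 * 1.6 * 19.3 / 10503
Q = 1.664 kW

1.664


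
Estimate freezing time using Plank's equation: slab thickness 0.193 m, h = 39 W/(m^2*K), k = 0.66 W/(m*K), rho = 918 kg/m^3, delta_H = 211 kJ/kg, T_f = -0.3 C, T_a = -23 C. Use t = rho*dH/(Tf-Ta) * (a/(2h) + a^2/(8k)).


dT = -0.3 - (-23) = 22.7 K
term1 = a/(2h) = 0.193/(2*39) = 0.002474358974
term2 = a^2/(8k) = 0.193^2/(8*0.66) = 0.007054734848
t = rho*dH*1000/dT * (term1 + term2)
t = 918*211*1000/22.7 * (0.002474358974 + 0.007054734848)
t = 81311 s

81311


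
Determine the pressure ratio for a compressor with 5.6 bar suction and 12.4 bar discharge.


PR = P_high / P_low
PR = 12.4 / 5.6
PR = 2.214

2.214


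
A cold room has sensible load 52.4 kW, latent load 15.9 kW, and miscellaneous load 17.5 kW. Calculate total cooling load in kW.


Q_total = Q_s + Q_l + Q_misc
Q_total = 52.4 + 15.9 + 17.5
Q_total = 85.8 kW

85.8


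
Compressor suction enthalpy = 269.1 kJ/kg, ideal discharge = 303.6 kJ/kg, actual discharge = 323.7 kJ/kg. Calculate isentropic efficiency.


dh_ideal = 303.6 - 269.1 = 34.5 kJ/kg
dh_actual = 323.7 - 269.1 = 54.6 kJ/kg
eta_s = dh_ideal / dh_actual = 34.5 / 54.6
eta_s = 0.6319

0.6319


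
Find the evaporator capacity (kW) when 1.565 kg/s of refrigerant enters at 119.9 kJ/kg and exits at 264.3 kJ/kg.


dh = 264.3 - 119.9 = 144.4 kJ/kg
Q_evap = m_dot * dh = 1.565 * 144.4
Q_evap = 225.99 kW

225.99


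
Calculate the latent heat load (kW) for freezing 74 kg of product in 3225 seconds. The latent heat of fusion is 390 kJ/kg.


Q_lat = m * h_fg / t
Q_lat = 74 * 390 / 3225
Q_lat = 8.95 kW

8.95


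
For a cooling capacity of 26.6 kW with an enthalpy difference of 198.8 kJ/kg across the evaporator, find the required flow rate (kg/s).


m_dot = Q / dh
m_dot = 26.6 / 198.8
m_dot = 0.1338 kg/s

0.1338


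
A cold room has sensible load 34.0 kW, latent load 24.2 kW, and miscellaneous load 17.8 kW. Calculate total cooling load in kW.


Q_total = Q_s + Q_l + Q_misc
Q_total = 34.0 + 24.2 + 17.8
Q_total = 76.0 kW

76.0


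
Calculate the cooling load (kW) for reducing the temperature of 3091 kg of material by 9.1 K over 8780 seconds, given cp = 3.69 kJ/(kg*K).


Q = m * cp * dT / t
Q = 3091 * 3.69 * 9.1 / 8780
Q = 11.821 kW

11.821


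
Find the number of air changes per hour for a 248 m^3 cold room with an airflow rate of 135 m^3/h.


ACH = flow / volume
ACH = 135 / 248
ACH = 0.544

0.544


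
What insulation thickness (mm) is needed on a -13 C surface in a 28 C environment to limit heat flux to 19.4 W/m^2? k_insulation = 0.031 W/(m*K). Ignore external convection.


dT = 28 - (-13) = 41 K
thickness = k * dT / q_max * 1000
thickness = 0.031 * 41 / 19.4 * 1000
thickness = 65.5 mm

65.5


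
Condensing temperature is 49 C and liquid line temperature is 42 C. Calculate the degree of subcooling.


Subcooling = T_cond - T_liquid
Subcooling = 49 - 42
Subcooling = 7 K

7


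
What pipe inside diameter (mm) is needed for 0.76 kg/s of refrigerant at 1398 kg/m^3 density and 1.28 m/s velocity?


A = m_dot / (rho * v) = 0.76 / (1398 * 1.28) = 0.000424713877 m^2
d = sqrt(4*A/pi) * 1000
d = 23.3 mm

23.3


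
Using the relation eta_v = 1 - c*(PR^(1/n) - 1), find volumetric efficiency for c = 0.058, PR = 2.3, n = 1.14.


PR^(1/n) = 2.3^(1/1.14) = 2.07637179
eta_v = 1 - 0.058 * (2.07637179 - 1)
eta_v = 0.9376

0.9376


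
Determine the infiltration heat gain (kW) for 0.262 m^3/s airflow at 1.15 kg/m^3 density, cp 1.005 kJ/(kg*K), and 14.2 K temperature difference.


Q = V_dot * rho * cp * dT
Q = 0.262 * 1.15 * 1.005 * 14.2
Q = 4.3 kW

4.3


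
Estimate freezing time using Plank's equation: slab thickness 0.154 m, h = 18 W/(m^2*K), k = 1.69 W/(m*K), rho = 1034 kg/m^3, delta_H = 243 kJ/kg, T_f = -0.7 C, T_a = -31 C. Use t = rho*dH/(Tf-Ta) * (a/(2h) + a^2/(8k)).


dT = -0.7 - (-31) = 30.3 K
term1 = a/(2h) = 0.154/(2*18) = 0.004277777778
term2 = a^2/(8k) = 0.154^2/(8*1.69) = 0.001754142012
t = rho*dH*1000/dT * (term1 + term2)
t = 1034*243*1000/30.3 * (0.004277777778 + 0.001754142012)
t = 50020 s

50020


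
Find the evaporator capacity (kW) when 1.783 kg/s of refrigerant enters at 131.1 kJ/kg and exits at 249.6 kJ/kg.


dh = 249.6 - 131.1 = 118.5 kJ/kg
Q_evap = m_dot * dh = 1.783 * 118.5
Q_evap = 211.29 kW

211.29


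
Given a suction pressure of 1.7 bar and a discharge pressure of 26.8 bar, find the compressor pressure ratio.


PR = P_high / P_low
PR = 26.8 / 1.7
PR = 15.765

15.765


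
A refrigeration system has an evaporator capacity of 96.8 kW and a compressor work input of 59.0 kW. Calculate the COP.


COP = Q_evap / W
COP = 96.8 / 59.0
COP = 1.641

1.641


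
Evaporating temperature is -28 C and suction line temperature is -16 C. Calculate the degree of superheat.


Superheat = T_suction - T_evap
Superheat = -16 - (-28)
Superheat = 12 K

12


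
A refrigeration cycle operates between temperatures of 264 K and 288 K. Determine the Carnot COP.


dT = 288 - 264 = 24 K
COP_carnot = T_cold / dT = 264 / 24
COP_carnot = 11.0

11.0


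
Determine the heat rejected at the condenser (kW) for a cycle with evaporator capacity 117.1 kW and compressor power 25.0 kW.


Q_cond = Q_evap + W
Q_cond = 117.1 + 25.0
Q_cond = 142.1 kW

142.1


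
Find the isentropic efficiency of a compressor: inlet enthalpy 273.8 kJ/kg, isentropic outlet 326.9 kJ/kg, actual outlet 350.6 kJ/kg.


dh_ideal = 326.9 - 273.8 = 53.1 kJ/kg
dh_actual = 350.6 - 273.8 = 76.8 kJ/kg
eta_s = dh_ideal / dh_actual = 53.1 / 76.8
eta_s = 0.6914

0.6914


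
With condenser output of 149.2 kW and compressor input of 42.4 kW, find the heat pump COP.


COP_hp = Q_cond / W
COP_hp = 149.2 / 42.4
COP_hp = 3.519

3.519


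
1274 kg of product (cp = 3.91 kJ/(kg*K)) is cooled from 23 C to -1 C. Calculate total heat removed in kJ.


dT = 23 - (-1) = 24 K
Q = m * cp * dT = 1274 * 3.91 * 24
Q = 119552 kJ

119552


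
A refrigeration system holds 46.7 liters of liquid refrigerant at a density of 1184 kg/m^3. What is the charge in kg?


Charge = V * rho / 1000
Charge = 46.7 * 1184 / 1000
Charge = 55.29 kg

55.29


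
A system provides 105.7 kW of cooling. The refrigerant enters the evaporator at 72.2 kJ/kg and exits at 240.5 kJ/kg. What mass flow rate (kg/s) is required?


dh = 240.5 - 72.2 = 168.3 kJ/kg
m_dot = Q / dh = 105.7 / 168.3 = 0.628 kg/s

0.628


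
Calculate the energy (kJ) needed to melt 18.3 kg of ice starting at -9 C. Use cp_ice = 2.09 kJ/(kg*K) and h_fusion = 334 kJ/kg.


Sensible heat = cp * dT = 2.09 * 9 = 18.81 kJ/kg
Total per kg = 18.81 + 334 = 352.81 kJ/kg
Q = m * total = 18.3 * 352.81
Q = 6456.4 kJ

6456.4


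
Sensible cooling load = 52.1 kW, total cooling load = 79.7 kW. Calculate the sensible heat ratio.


SHR = Q_sensible / Q_total
SHR = 52.1 / 79.7
SHR = 0.654

0.654


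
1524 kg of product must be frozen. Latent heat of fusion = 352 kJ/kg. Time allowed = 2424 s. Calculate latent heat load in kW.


Q_lat = m * h_fg / t
Q_lat = 1524 * 352 / 2424
Q_lat = 221.31 kW

221.31


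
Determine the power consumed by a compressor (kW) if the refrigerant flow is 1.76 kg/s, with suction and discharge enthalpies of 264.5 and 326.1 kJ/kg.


dh = 326.1 - 264.5 = 61.6 kJ/kg
W = m_dot * dh = 1.76 * 61.6 = 108.42 kW

108.42


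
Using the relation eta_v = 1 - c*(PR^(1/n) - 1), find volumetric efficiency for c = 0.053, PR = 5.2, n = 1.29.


PR^(1/n) = 5.2^(1/1.29) = 3.58956111
eta_v = 1 - 0.053 * (3.58956111 - 1)
eta_v = 0.8628

0.8628


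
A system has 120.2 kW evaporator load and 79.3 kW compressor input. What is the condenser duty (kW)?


Q_cond = Q_evap + W
Q_cond = 120.2 + 79.3
Q_cond = 199.5 kW

199.5


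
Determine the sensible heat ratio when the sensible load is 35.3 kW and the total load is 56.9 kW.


SHR = Q_sensible / Q_total
SHR = 35.3 / 56.9
SHR = 0.62

0.62


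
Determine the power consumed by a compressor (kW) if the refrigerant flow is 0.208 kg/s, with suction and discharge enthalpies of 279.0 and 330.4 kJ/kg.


dh = 330.4 - 279.0 = 51.4 kJ/kg
W = m_dot * dh = 0.208 * 51.4 = 10.69 kW

10.69


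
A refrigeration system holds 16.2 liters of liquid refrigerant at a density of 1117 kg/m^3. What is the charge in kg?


Charge = V * rho / 1000
Charge = 16.2 * 1117 / 1000
Charge = 18.1 kg

18.1


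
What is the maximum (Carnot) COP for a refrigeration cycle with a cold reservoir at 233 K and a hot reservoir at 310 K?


dT = 310 - 233 = 77 K
COP_carnot = T_cold / dT = 233 / 77
COP_carnot = 3.026

3.026


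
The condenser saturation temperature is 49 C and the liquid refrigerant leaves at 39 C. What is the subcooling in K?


Subcooling = T_cond - T_liquid
Subcooling = 49 - 39
Subcooling = 10 K

10


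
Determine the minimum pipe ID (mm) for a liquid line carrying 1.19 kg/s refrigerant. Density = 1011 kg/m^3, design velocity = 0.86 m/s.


A = m_dot / (rho * v) = 1.19 / (1011 * 0.86) = 0.001368665609 m^2
d = sqrt(4*A/pi) * 1000
d = 41.7 mm

41.7


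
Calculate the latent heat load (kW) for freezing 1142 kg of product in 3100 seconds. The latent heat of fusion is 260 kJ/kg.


Q_lat = m * h_fg / t
Q_lat = 1142 * 260 / 3100
Q_lat = 95.78 kW

95.78


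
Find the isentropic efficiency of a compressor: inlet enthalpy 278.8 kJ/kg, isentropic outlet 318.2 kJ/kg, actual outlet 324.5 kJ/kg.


dh_ideal = 318.2 - 278.8 = 39.4 kJ/kg
dh_actual = 324.5 - 278.8 = 45.7 kJ/kg
eta_s = dh_ideal / dh_actual = 39.4 / 45.7
eta_s = 0.8621

0.8621


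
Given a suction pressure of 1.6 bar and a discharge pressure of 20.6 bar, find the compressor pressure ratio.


PR = P_high / P_low
PR = 20.6 / 1.6
PR = 12.875

12.875


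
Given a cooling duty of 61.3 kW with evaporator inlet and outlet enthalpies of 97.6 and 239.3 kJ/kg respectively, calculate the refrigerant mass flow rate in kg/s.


dh = 239.3 - 97.6 = 141.7 kJ/kg
m_dot = Q / dh = 61.3 / 141.7 = 0.4326 kg/s

0.4326


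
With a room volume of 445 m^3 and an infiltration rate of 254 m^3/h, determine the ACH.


ACH = flow / volume
ACH = 254 / 445
ACH = 0.571

0.571


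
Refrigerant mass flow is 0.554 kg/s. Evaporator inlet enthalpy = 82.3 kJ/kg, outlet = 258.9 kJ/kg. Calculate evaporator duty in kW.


dh = 258.9 - 82.3 = 176.6 kJ/kg
Q_evap = m_dot * dh = 0.554 * 176.6
Q_evap = 97.84 kW

97.84


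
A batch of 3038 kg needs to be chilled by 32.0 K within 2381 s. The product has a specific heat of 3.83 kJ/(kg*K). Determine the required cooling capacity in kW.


Q = m * cp * dT / t
Q = 3038 * 3.83 * 32.0 / 2381
Q = 156.379 kW

156.379


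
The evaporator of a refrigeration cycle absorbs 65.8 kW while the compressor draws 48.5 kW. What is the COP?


COP = Q_evap / W
COP = 65.8 / 48.5
COP = 1.357

1.357


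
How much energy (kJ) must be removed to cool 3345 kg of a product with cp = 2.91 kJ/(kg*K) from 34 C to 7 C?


dT = 34 - (7) = 27 K
Q = m * cp * dT = 3345 * 2.91 * 27
Q = 262817 kJ

262817


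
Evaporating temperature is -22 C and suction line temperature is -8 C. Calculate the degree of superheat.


Superheat = T_suction - T_evap
Superheat = -8 - (-22)
Superheat = 14 K

14


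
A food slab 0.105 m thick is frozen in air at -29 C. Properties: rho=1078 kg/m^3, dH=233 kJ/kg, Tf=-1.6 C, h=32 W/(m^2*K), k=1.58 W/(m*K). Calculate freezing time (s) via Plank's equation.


dT = -1.6 - (-29) = 27.4 K
term1 = a/(2h) = 0.105/(2*32) = 0.001640625
term2 = a^2/(8k) = 0.105^2/(8*1.58) = 0.0008722310127
t = rho*dH*1000/dT * (term1 + term2)
t = 1078*233*1000/27.4 * (0.001640625 + 0.0008722310127)
t = 23035 s

23035


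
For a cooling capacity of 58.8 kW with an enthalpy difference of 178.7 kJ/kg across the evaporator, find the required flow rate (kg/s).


m_dot = Q / dh
m_dot = 58.8 / 178.7
m_dot = 0.329 kg/s

0.329


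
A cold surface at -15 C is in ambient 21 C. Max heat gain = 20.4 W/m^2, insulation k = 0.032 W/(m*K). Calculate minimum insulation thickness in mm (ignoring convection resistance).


dT = 21 - (-15) = 36 K
thickness = k * dT / q_max * 1000
thickness = 0.032 * 36 / 20.4 * 1000
thickness = 56.5 mm

56.5


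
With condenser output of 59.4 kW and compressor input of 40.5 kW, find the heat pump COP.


COP_hp = Q_cond / W
COP_hp = 59.4 / 40.5
COP_hp = 1.467

1.467


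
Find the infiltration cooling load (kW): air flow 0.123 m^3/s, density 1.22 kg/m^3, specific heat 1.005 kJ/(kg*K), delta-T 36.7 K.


Q = V_dot * rho * cp * dT
Q = 0.123 * 1.22 * 1.005 * 36.7
Q = 5.535 kW

5.535


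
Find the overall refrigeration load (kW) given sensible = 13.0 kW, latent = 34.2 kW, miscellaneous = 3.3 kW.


Q_total = Q_s + Q_l + Q_misc
Q_total = 13.0 + 34.2 + 3.3
Q_total = 50.5 kW

50.5


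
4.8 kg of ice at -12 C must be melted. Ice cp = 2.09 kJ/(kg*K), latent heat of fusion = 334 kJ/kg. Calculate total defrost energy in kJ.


Sensible heat = cp * dT = 2.09 * 12 = 25.08 kJ/kg
Total per kg = 25.08 + 334 = 359.08 kJ/kg
Q = m * total = 4.8 * 359.08
Q = 1723.6 kJ

1723.6


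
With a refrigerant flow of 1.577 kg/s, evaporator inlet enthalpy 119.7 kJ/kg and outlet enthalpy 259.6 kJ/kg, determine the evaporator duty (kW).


dh = 259.6 - 119.7 = 139.9 kJ/kg
Q_evap = m_dot * dh = 1.577 * 139.9
Q_evap = 220.62 kW

220.62


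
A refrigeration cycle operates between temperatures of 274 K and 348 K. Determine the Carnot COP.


dT = 348 - 274 = 74 K
COP_carnot = T_cold / dT = 274 / 74
COP_carnot = 3.703

3.703


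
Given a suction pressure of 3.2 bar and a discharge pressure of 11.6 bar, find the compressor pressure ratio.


PR = P_high / P_low
PR = 11.6 / 3.2
PR = 3.625

3.625


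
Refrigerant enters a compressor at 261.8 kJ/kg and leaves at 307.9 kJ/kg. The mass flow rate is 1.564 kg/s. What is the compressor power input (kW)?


dh = 307.9 - 261.8 = 46.1 kJ/kg
W = m_dot * dh = 1.564 * 46.1 = 72.1 kW

72.1


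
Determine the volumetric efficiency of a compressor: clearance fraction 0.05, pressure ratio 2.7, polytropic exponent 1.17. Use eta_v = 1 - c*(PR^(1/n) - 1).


PR^(1/n) = 2.7^(1/1.17) = 2.33715211
eta_v = 1 - 0.05 * (2.33715211 - 1)
eta_v = 0.9331

0.9331


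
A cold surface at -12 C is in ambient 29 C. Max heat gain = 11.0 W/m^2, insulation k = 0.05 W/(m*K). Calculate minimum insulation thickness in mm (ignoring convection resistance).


dT = 29 - (-12) = 41 K
thickness = k * dT / q_max * 1000
thickness = 0.05 * 41 / 11.0 * 1000
thickness = 186.4 mm

186.4


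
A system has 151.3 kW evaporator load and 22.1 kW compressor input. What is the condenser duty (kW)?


Q_cond = Q_evap + W
Q_cond = 151.3 + 22.1
Q_cond = 173.4 kW

173.4


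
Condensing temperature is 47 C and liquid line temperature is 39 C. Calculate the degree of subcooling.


Subcooling = T_cond - T_liquid
Subcooling = 47 - 39
Subcooling = 8 K

8


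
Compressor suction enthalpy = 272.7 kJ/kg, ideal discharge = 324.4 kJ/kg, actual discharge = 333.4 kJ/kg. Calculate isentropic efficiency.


dh_ideal = 324.4 - 272.7 = 51.7 kJ/kg
dh_actual = 333.4 - 272.7 = 60.7 kJ/kg
eta_s = dh_ideal / dh_actual = 51.7 / 60.7
eta_s = 0.8517

0.8517


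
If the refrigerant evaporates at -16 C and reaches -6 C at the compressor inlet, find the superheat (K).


Superheat = T_suction - T_evap
Superheat = -6 - (-16)
Superheat = 10 K

10


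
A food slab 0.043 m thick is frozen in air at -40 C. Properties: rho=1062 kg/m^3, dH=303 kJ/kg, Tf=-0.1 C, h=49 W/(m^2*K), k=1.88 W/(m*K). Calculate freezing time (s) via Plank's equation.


dT = -0.1 - (-40) = 39.9 K
term1 = a/(2h) = 0.043/(2*49) = 0.0004387755102
term2 = a^2/(8k) = 0.043^2/(8*1.88) = 0.0001229388298
t = rho*dH*1000/dT * (term1 + term2)
t = 1062*303*1000/39.9 * (0.0004387755102 + 0.0001229388298)
t = 4530 s

4530


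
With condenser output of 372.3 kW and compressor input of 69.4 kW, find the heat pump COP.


COP_hp = Q_cond / W
COP_hp = 372.3 / 69.4
COP_hp = 5.365

5.365


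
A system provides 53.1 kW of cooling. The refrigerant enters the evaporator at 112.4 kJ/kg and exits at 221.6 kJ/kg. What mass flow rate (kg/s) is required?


dh = 221.6 - 112.4 = 109.2 kJ/kg
m_dot = Q / dh = 53.1 / 109.2 = 0.4863 kg/s

0.4863


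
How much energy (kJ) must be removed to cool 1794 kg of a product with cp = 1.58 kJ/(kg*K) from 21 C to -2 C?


dT = 21 - (-2) = 23 K
Q = m * cp * dT = 1794 * 1.58 * 23
Q = 65194 kJ

65194


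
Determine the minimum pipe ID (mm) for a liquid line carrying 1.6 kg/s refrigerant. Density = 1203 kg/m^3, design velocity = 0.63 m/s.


A = m_dot / (rho * v) = 1.6 / (1203 * 0.63) = 0.002111124306 m^2
d = sqrt(4*A/pi) * 1000
d = 51.8 mm

51.8


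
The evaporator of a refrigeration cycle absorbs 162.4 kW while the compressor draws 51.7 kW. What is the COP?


COP = Q_evap / W
COP = 162.4 / 51.7
COP = 3.141

3.141


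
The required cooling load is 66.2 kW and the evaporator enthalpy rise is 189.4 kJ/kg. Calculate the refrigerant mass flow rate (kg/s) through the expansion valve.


m_dot = Q / dh
m_dot = 66.2 / 189.4
m_dot = 0.3495 kg/s

0.3495


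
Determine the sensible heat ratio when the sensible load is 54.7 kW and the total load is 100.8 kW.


SHR = Q_sensible / Q_total
SHR = 54.7 / 100.8
SHR = 0.543

0.543


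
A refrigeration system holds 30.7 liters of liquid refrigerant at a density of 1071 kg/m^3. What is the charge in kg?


Charge = V * rho / 1000
Charge = 30.7 * 1071 / 1000
Charge = 32.88 kg

32.88


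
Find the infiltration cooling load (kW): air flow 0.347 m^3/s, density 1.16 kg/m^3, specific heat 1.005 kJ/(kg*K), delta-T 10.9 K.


Q = V_dot * rho * cp * dT
Q = 0.347 * 1.16 * 1.005 * 10.9
Q = 4.409 kW

4.409


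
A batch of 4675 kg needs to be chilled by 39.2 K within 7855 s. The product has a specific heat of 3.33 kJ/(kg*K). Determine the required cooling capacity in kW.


Q = m * cp * dT / t
Q = 4675 * 3.33 * 39.2 / 7855
Q = 77.69 kW

77.69


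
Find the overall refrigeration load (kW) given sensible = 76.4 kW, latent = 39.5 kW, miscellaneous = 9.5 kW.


Q_total = Q_s + Q_l + Q_misc
Q_total = 76.4 + 39.5 + 9.5
Q_total = 125.4 kW

125.4


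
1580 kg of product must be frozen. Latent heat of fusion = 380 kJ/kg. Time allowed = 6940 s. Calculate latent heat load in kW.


Q_lat = m * h_fg / t
Q_lat = 1580 * 380 / 6940
Q_lat = 86.51 kW

86.51


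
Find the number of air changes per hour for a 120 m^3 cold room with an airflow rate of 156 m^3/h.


ACH = flow / volume
ACH = 156 / 120
ACH = 1.3

1.3


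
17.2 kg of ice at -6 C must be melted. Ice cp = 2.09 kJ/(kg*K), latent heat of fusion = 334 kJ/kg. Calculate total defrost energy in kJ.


Sensible heat = cp * dT = 2.09 * 6 = 12.54 kJ/kg
Total per kg = 12.54 + 334 = 346.54 kJ/kg
Q = m * total = 17.2 * 346.54
Q = 5960.5 kJ

5960.5


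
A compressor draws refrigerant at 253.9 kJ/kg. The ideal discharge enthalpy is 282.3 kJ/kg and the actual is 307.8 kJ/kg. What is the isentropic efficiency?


dh_ideal = 282.3 - 253.9 = 28.4 kJ/kg
dh_actual = 307.8 - 253.9 = 53.9 kJ/kg
eta_s = dh_ideal / dh_actual = 28.4 / 53.9
eta_s = 0.5269

0.5269


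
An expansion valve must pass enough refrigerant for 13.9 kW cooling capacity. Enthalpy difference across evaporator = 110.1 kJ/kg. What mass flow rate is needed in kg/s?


m_dot = Q / dh
m_dot = 13.9 / 110.1
m_dot = 0.1262 kg/s

0.1262


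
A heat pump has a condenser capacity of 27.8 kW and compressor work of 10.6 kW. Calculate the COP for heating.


COP_hp = Q_cond / W
COP_hp = 27.8 / 10.6
COP_hp = 2.623

2.623


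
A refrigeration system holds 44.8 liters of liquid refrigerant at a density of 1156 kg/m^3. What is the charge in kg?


Charge = V * rho / 1000
Charge = 44.8 * 1156 / 1000
Charge = 51.79 kg

51.79


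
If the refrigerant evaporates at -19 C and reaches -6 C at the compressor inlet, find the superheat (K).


Superheat = T_suction - T_evap
Superheat = -6 - (-19)
Superheat = 13 K

13


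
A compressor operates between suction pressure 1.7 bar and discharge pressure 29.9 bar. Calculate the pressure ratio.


PR = P_high / P_low
PR = 29.9 / 1.7
PR = 17.588

17.588


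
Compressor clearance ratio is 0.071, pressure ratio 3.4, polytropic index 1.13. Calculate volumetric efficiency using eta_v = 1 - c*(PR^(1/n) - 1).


PR^(1/n) = 3.4^(1/1.13) = 2.95348878
eta_v = 1 - 0.071 * (2.95348878 - 1)
eta_v = 0.8613

0.8613


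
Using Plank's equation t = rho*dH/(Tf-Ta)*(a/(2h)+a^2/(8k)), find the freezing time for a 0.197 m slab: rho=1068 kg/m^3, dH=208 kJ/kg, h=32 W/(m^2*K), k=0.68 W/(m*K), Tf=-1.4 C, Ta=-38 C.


dT = -1.4 - (-38) = 36.6 K
term1 = a/(2h) = 0.197/(2*32) = 0.003078125
term2 = a^2/(8k) = 0.197^2/(8*0.68) = 0.007134007353
t = rho*dH*1000/dT * (term1 + term2)
t = 1068*208*1000/36.6 * (0.003078125 + 0.007134007353)
t = 61983 s

61983


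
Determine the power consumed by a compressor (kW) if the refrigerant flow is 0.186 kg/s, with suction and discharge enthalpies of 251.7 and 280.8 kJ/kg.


dh = 280.8 - 251.7 = 29.1 kJ/kg
W = m_dot * dh = 0.186 * 29.1 = 5.41 kW

5.41


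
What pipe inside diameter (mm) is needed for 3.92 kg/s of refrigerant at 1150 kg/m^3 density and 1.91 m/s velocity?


A = m_dot / (rho * v) = 3.92 / (1150 * 1.91) = 0.00178465741 m^2
d = sqrt(4*A/pi) * 1000
d = 47.7 mm

47.7
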